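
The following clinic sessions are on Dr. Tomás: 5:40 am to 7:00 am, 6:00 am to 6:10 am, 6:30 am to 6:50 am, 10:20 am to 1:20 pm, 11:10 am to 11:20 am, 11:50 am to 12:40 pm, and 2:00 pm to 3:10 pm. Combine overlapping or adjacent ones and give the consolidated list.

5:40 am–7:00 am, 10:20 am–1:20 pm, 2:00 pm–3:10 pm

6:00 am–6:10 am overlaps/touches 5:40 am–7:00 am → extend to 5:40 am–7:00 am.
6:30 am–6:50 am overlaps/touches 5:40 am–7:00 am → extend to 5:40 am–7:00 am.
10:20 am–1:20 pm is disjoint → start new block.
11:10 am–11:20 am overlaps/touches 10:20 am–1:20 pm → extend to 10:20 am–1:20 pm.
11:50 am–12:40 pm overlaps/touches 10:20 am–1:20 pm → extend to 10:20 am–1:20 pm.
2:00 pm–3:10 pm is disjoint → start new block.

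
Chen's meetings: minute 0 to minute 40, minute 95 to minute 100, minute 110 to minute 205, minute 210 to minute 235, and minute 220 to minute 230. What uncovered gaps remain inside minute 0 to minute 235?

After merging, the occupied span is minute 0 to minute 40, minute 95 to minute 100, minute 110 to minute 205, minute 210 to minute 235.
Complement within minute 0 to minute 235: minute 40 to minute 95, minute 100 to minute 110, minute 205 to minute 210.

minute 40 to minute 95, minute 100 to minute 110, minute 205 to minute 210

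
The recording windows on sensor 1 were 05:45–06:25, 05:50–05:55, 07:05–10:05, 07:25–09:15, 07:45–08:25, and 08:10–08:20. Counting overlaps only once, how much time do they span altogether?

3 h 40 min

Merged: 05:45–06:25, 07:05–10:05.
Lengths: 40 min + 3 h = 3 h 40 min.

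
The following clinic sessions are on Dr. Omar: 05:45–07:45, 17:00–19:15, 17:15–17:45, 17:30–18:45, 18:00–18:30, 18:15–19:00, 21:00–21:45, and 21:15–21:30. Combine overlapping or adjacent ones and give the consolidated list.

05:45–07:45, 17:00–19:15, 21:00–21:45

17:00–19:15 is disjoint → start new block.
17:15–17:45 overlaps/touches 17:00–19:15 → extend to 17:00–19:15.
17:30–18:45 overlaps/touches 17:00–19:15 → extend to 17:00–19:15.
18:00–18:30 overlaps/touches 17:00–19:15 → extend to 17:00–19:15.
18:15–19:00 overlaps/touches 17:00–19:15 → extend to 17:00–19:15.
21:00–21:45 is disjoint → start new block.
21:15–21:30 overlaps/touches 21:00–21:45 → extend to 21:00–21:45.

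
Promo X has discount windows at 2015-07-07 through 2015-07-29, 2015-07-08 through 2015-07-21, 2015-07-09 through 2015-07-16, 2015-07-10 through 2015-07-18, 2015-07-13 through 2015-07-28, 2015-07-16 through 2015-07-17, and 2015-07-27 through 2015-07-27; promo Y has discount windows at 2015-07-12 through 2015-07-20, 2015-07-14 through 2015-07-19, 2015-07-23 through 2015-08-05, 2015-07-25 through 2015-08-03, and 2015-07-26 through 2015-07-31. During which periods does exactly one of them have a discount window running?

A, merged: 2015-07-07 through 2015-07-29.
B, merged: 2015-07-12 through 2015-07-20, 2015-07-23 through 2015-08-05.
A but not B: 2015-07-07 through 2015-07-11, 2015-07-21 through 2015-07-22.
B but not A: 2015-07-30 through 2015-08-05.
Combining gives A △ B.

2015-07-07 through 2015-07-11, 2015-07-21 through 2015-07-22, 2015-07-30 through 2015-08-05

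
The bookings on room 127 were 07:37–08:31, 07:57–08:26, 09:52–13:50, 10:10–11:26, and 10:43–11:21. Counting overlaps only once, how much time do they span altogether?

4 h 52 min

Merged: 07:37–08:31, 09:52–13:50.
Lengths: 54 min + 3 h 58 min = 4 h 52 min.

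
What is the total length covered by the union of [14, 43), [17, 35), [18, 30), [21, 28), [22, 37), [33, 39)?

Merged: [14, 43).
Length: 29.

29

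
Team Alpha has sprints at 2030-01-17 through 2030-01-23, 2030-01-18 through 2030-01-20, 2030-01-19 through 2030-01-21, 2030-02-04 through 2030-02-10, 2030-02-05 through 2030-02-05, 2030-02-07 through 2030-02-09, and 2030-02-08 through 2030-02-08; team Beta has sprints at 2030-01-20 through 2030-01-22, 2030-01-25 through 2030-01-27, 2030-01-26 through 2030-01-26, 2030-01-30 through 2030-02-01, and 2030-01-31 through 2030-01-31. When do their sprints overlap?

2030-01-20 through 2030-01-22

Merge the first list: 2030-01-17 through 2030-01-23, 2030-02-04 through 2030-02-10.
Merge the second list: 2030-01-20 through 2030-01-22, 2030-01-25 through 2030-01-27, 2030-01-30 through 2030-02-01.
2030-01-17 through 2030-01-23 overlaps B on 2030-01-20 through 2030-01-22.
2030-02-04 through 2030-02-10 falls entirely outside B.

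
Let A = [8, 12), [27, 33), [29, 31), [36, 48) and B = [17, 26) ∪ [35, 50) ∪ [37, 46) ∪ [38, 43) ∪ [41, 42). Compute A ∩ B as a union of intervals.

[36, 48)

Merge the first list: [8, 12), [27, 33), [36, 48).
Merge the second list: [17, 26), [35, 50).
[8, 12) meets no B interval.
[27, 33) meets no B interval.
[36, 48) ∩ B → [36, 48).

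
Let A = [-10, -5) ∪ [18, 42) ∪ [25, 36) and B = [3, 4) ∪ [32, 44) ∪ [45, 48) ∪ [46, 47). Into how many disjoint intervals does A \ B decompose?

2

First set merges to [-10, -5), [18, 42).
Second set merges to [3, 4), [32, 44), [45, 48).
A \ B = [-10, -5), [18, 32).
That is 2 disjoint pieces.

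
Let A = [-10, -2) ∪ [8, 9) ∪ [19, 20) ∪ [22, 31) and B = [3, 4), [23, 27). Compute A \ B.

[-10, -2): no B overlap → unchanged.
[8, 9): no B overlap → unchanged.
[19, 20): no B overlap → unchanged.
[22, 31) minus B → [22, 23), [27, 31).

[-10, -2) ∪ [8, 9) ∪ [19, 20) ∪ [22, 23) ∪ [27, 31)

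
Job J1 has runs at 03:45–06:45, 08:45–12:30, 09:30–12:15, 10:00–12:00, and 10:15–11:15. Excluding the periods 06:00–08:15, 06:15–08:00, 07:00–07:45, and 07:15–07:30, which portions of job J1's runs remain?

03:45-06:00, 08:45-12:30

Merge the first list: 03:45-06:45, 08:45-12:30.
Merge the second list: 06:00-08:15.
03:45-06:45 with B removed leaves 03:45-06:00.
08:45-12:30 is untouched.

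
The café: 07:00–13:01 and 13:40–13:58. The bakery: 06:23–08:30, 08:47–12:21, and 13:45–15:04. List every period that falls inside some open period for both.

07:00–08:30, 08:47–12:21, 13:45–13:58

07:00–13:01 ∩ B → 07:00–08:30, 08:47–12:21.
13:40–13:58 ∩ B → 13:45–13:58.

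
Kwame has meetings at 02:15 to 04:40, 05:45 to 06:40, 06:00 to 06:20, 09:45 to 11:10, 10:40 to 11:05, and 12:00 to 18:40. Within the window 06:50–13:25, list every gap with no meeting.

06:50–09:45, 11:10–12:00

The merged coverage is 02:15–04:40, 05:45–06:40, 09:45–11:10, 12:00–18:40.
Gaps within 06:50–13:25: 06:50–09:45, 11:10–12:00.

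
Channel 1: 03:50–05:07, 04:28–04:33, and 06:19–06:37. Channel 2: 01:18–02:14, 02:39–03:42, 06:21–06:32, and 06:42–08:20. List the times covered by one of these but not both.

01:18–02:14, 02:39–03:42, 03:50–05:07, 06:19–06:21, 06:32–06:37, 06:42–08:20

A, merged: 03:50–05:07, 06:19–06:37.
A \ B = 03:50–05:07, 06:19–06:21, 06:32–06:37.
B \ A = 01:18–02:14, 02:39–03:42, 06:42–08:20.
Union of the two gives the symmetric difference.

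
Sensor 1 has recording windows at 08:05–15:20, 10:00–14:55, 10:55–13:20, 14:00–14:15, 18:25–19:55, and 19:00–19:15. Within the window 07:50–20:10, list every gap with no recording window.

The merged coverage is 08:05-15:20, 18:25-19:55.
Gaps within 07:50-20:10: 07:50-08:05, 15:20-18:25, 19:55-20:10.

07:50-08:05, 15:20-18:25, 19:55-20:10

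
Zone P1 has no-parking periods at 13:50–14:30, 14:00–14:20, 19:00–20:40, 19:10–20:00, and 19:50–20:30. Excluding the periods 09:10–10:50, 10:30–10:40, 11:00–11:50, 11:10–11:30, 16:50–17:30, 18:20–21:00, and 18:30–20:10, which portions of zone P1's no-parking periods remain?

13:50–14:30

A, merged: 13:50–14:30, 19:00–20:40.
B, merged: 09:10–10:50, 11:00–11:50, 16:50–17:30, 18:20–21:00.
13:50–14:30: no B overlap → unchanged.
19:00–20:40: fully covered by B → removed.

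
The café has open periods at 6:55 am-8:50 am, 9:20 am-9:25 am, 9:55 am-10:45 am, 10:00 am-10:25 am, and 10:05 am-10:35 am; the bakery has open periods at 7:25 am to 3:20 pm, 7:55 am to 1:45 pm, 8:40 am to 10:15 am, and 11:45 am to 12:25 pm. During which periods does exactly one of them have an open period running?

6:55 am–7:25 am, 8:50 am–9:20 am, 9:25 am–9:55 am, 10:45 am–3:20 pm

A, merged: 6:55 am–8:50 am, 9:20 am–9:25 am, 9:55 am–10:45 am.
B, merged: 7:25 am–3:20 pm.
A \ B = 6:55 am–7:25 am.
B \ A = 8:50 am–9:20 am, 9:25 am–9:55 am, 10:45 am–3:20 pm.
Union of the two gives the symmetric difference.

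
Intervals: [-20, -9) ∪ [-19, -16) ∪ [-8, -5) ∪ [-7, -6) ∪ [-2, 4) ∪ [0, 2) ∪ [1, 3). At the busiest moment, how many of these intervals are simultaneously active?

3

Walk the sorted start/end points keeping a running depth.
The depth first hits 3 at 1.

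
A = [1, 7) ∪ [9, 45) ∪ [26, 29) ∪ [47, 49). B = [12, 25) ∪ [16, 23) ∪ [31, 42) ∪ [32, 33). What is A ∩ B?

Merge the first list: [1, 7), [9, 45), [47, 49).
Merge the second list: [12, 25), [31, 42).
[1, 7) falls entirely outside B.
[9, 45) overlaps B on [12, 25), [31, 42).
[47, 49) falls entirely outside B.

[12, 25) ∪ [31, 42)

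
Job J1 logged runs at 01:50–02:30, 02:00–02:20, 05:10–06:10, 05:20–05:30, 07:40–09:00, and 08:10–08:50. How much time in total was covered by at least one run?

3 h

Merged: 01:50-02:30, 05:10-06:10, 07:40-09:00.
Lengths: 40 min + 1 h + 1 h 20 min = 3 h.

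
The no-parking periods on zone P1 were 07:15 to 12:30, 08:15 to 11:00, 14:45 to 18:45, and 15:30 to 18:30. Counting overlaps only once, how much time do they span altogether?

Merged: 07:15-12:30, 14:45-18:45.
Lengths: 5 h 15 min + 4 h = 9 h 15 min.

9 h 15 min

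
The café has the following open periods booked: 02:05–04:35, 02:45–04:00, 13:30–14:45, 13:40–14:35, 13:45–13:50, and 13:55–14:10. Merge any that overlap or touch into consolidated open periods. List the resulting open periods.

02:45–04:00 overlaps/touches 02:05–04:35 → extend to 02:05–04:35.
13:30–14:45 is disjoint → start new block.
13:40–14:35 overlaps/touches 13:30–14:45 → extend to 13:30–14:45.
13:45–13:50 overlaps/touches 13:30–14:45 → extend to 13:30–14:45.
13:55–14:10 overlaps/touches 13:30–14:45 → extend to 13:30–14:45.

02:05–04:35, 13:30–14:45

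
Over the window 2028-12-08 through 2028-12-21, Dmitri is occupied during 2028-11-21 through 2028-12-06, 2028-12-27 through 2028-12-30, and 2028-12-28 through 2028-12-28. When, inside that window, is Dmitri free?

2028-12-08 through 2028-12-21

The merged coverage is 2028-11-21 through 2028-12-06, 2028-12-27 through 2028-12-30.
Complement within 2028-12-08 through 2028-12-21: 2028-12-08 through 2028-12-21.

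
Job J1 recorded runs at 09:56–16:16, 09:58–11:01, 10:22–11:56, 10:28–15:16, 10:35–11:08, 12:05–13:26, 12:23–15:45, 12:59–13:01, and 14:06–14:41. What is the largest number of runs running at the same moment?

At 10:35, 5 of the intervals are simultaneously active.
No point has more.

5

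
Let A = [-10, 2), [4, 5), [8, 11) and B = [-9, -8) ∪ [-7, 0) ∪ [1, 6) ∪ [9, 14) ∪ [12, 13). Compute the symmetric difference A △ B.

[-10, -9) ∪ [-8, -7) ∪ [0, 1) ∪ [2, 4) ∪ [5, 6) ∪ [8, 9) ∪ [11, 14)

Second set merges to [-9, -8), [-7, 0), [1, 6), [9, 14).
A but not B: [-10, -9), [-8, -7), [0, 1), [8, 9).
B but not A: [2, 4), [5, 6), [11, 14).
Combining gives A △ B.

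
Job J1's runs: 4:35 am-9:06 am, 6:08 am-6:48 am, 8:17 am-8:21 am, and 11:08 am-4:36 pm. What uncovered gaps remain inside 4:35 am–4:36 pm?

9:06 am–11:08 am

After merging, the occupied span is 4:35 am–9:06 am, 11:08 am–4:36 pm.
Complement within 4:35 am–4:36 pm: 9:06 am–11:08 am.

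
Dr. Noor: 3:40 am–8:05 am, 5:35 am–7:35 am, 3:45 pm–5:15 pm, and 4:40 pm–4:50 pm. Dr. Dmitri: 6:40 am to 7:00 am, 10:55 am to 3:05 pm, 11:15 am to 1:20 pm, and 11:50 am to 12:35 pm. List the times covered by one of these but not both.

3:40 am–6:40 am, 7:00 am–8:05 am, 10:55 am–3:05 pm, 3:45 pm–5:15 pm

Merge the first list: 3:40 am–8:05 am, 3:45 pm–5:15 pm.
Merge the second list: 6:40 am–7:00 am, 10:55 am–3:05 pm.
A but not B: 3:40 am–6:40 am, 7:00 am–8:05 am, 3:45 pm–5:15 pm.
B but not A: 10:55 am–3:05 pm.
Combining gives A △ B.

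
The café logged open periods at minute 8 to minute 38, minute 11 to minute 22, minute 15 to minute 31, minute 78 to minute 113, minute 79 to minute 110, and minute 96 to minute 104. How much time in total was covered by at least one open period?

Merged: minute 8 to minute 38, minute 78 to minute 113.
Lengths: 30 minutes + 35 minutes = 65 minutes.

65 minutes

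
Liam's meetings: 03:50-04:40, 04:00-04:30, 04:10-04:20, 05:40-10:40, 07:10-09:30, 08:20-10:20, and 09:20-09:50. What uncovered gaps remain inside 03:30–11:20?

Covered (merged): 03:50–04:40, 05:40–10:40.
Complement within 03:30–11:20: 03:30–03:50, 04:40–05:40, 10:40–11:20.

03:30–03:50, 04:40–05:40, 10:40–11:20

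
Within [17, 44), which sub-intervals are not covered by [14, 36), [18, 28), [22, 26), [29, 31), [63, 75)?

[36, 44)

Covered (merged): [14, 36), [63, 75).
Gaps within [17, 44): [36, 44).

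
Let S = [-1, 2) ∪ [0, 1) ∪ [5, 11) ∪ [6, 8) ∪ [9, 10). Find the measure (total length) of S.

9

Merged: [-1, 2), [5, 11).
Lengths: 3 + 6 = 9.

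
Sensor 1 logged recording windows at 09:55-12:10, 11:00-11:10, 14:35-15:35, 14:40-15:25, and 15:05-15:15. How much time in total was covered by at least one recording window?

3 h 15 min

Merged: 09:55–12:10, 14:35–15:35.
Lengths: 2 h 15 min + 1 h = 3 h 15 min.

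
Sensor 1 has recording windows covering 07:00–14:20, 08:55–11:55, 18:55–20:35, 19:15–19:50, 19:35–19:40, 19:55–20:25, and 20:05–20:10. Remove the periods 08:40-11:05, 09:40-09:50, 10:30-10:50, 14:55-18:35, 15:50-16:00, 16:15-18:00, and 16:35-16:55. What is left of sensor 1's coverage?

07:00–08:40, 11:05–14:20, 18:55–20:35

A, merged: 07:00–14:20, 18:55–20:35.
B, merged: 08:40–11:05, 14:55–18:35.
07:00–14:20 \ B = 07:00–08:40, 11:05–14:20.
18:55–20:35: nothing removed.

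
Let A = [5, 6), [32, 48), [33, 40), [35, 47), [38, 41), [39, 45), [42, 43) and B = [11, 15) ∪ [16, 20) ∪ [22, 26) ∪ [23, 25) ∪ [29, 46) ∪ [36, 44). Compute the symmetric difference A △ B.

[5, 6) ∪ [11, 15) ∪ [16, 20) ∪ [22, 26) ∪ [29, 32) ∪ [46, 48)

First set merges to [5, 6), [32, 48).
Second set merges to [11, 15), [16, 20), [22, 26), [29, 46).
A \ B = [5, 6), [46, 48).
B \ A = [11, 15), [16, 20), [22, 26), [29, 32).
Union of the two gives the symmetric difference.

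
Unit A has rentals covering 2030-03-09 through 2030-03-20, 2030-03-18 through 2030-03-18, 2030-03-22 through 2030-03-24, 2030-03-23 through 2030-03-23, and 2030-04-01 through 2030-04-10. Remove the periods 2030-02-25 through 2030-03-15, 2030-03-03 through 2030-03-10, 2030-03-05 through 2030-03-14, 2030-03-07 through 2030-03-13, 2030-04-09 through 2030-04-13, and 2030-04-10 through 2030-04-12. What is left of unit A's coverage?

2030-03-16 through 2030-03-20, 2030-03-22 through 2030-03-24, 2030-04-01 through 2030-04-08

First set merges to 2030-03-09 through 2030-03-20, 2030-03-22 through 2030-03-24, 2030-04-01 through 2030-04-10.
Second set merges to 2030-02-25 through 2030-03-15, 2030-04-09 through 2030-04-13.
2030-03-09 through 2030-03-20 \ B = 2030-03-16 through 2030-03-20.
2030-03-22 through 2030-03-24: nothing removed.
2030-04-01 through 2030-04-10 \ B = 2030-04-01 through 2030-04-08.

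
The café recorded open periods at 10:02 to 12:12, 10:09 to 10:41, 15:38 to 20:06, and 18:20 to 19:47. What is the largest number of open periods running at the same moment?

2

At 10:09, 2 of the intervals are simultaneously active.
No point has more.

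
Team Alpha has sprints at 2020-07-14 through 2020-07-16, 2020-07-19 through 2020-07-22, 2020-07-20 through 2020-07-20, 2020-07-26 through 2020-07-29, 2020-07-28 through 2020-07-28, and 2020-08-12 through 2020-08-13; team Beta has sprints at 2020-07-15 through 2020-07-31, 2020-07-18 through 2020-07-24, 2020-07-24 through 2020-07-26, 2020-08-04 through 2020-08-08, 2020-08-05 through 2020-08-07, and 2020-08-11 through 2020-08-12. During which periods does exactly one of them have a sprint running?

2020-07-14 through 2020-07-14, 2020-07-17 through 2020-07-18, 2020-07-23 through 2020-07-25, 2020-07-30 through 2020-07-31, 2020-08-04 through 2020-08-08, 2020-08-11 through 2020-08-11, 2020-08-13 through 2020-08-13

Merge the first list: 2020-07-14 through 2020-07-16, 2020-07-19 through 2020-07-22, 2020-07-26 through 2020-07-29, 2020-08-12 through 2020-08-13.
Merge the second list: 2020-07-15 through 2020-07-31, 2020-08-04 through 2020-08-08, 2020-08-11 through 2020-08-12.
A but not B: 2020-07-14 through 2020-07-14, 2020-08-13 through 2020-08-13.
B but not A: 2020-07-17 through 2020-07-18, 2020-07-23 through 2020-07-25, 2020-07-30 through 2020-07-31, 2020-08-04 through 2020-08-08, 2020-08-11 through 2020-08-11.
Combining gives A △ B.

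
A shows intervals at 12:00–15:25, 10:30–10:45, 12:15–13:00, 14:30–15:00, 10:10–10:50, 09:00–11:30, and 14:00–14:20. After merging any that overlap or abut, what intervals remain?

Sort by start: 09:00–11:30, 10:10–10:50, 10:30–10:45, 12:00–15:25, 12:15–13:00, 14:00–14:20, 14:30–15:00.
10:10–10:50 overlaps/touches 09:00–11:30 → extend to 09:00–11:30.
10:30–10:45 overlaps/touches 09:00–11:30 → extend to 09:00–11:30.
12:00–15:25 is disjoint → start new block.
12:15–13:00 overlaps/touches 12:00–15:25 → extend to 12:00–15:25.
14:00–14:20 overlaps/touches 12:00–15:25 → extend to 12:00–15:25.
14:30–15:00 overlaps/touches 12:00–15:25 → extend to 12:00–15:25.

09:00–11:30, 12:00–15:25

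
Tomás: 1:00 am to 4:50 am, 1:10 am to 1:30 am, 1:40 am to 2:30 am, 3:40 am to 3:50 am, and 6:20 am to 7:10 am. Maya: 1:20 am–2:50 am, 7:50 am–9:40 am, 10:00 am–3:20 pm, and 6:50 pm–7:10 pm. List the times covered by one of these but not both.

1:00 am–1:20 am, 2:50 am–4:50 am, 6:20 am–7:10 am, 7:50 am–9:40 am, 10:00 am–3:20 pm, 6:50 pm–7:10 pm

Merge the first list: 1:00 am–4:50 am, 6:20 am–7:10 am.
A but not B: 1:00 am–1:20 am, 2:50 am–4:50 am, 6:20 am–7:10 am.
B but not A: 7:50 am–9:40 am, 10:00 am–3:20 pm, 6:50 pm–7:10 pm.
Combining gives A △ B.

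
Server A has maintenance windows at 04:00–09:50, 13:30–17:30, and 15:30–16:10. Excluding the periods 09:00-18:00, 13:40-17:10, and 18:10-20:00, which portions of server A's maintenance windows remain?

Merge the first list: 04:00-09:50, 13:30-17:30.
Merge the second list: 09:00-18:00, 18:10-20:00.
04:00-09:50 minus B → 04:00-09:00.
13:30-17:30: fully covered by B → removed.

04:00-09:00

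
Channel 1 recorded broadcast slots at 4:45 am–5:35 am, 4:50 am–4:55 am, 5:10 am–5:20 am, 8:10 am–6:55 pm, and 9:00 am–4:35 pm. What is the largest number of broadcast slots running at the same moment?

2

Sweep endpoints in order; track running count of active intervals.
Peak of 2 reached at 4:50 am.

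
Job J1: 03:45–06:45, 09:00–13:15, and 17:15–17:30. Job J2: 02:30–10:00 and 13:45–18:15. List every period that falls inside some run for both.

03:45–06:45, 09:00–10:00, 17:15–17:30

03:45–06:45 meets the second set on 03:45–06:45.
09:00–13:15 meets the second set on 09:00–10:00.
17:15–17:30 meets the second set on 17:15–17:30.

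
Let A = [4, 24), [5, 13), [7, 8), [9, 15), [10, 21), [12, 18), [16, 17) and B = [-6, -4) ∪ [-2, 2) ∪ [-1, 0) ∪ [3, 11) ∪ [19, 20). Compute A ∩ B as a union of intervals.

[4, 11) ∪ [19, 20)

Merge the first list: [4, 24).
Merge the second list: [-6, -4), [-2, 2), [3, 11), [19, 20).
[4, 24) meets the second set on [4, 11), [19, 20).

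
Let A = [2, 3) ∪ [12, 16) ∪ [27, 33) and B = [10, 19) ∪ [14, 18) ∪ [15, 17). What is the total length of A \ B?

Merge the second list: [10, 19).
A \ B = [2, 3), [27, 33).
Total: 1 + 6 = 7.

7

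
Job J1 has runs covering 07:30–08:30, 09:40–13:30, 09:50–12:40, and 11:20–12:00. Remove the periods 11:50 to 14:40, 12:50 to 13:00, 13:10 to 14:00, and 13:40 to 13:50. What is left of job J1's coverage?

07:30–08:30, 09:40–11:50

Merge the first list: 07:30–08:30, 09:40–13:30.
Merge the second list: 11:50–14:40.
07:30–08:30: nothing removed.
09:40–13:30 \ B = 09:40–11:50.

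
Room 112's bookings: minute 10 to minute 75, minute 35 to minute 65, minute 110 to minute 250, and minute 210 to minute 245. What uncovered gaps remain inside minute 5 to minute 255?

minute 5 to minute 10, minute 75 to minute 110, minute 250 to minute 255

After merging, the occupied span is minute 10 to minute 75, minute 110 to minute 250.
Uncovered inside minute 5 to minute 255: minute 5 to minute 10, minute 75 to minute 110, minute 250 to minute 255.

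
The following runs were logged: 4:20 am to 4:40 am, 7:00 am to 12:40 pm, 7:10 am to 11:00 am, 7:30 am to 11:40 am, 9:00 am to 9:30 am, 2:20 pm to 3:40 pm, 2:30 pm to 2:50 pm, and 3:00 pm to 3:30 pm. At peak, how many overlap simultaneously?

At 9:00 am, 4 of the intervals are simultaneously active.
No point has more.

4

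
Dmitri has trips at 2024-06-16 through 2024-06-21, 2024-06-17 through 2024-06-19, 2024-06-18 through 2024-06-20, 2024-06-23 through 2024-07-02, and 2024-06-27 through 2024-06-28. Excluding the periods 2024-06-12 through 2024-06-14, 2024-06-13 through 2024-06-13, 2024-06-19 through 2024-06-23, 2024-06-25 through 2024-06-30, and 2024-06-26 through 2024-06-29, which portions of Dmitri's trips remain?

2024-06-16 through 2024-06-18, 2024-06-24 through 2024-06-24, 2024-07-01 through 2024-07-02

First set merges to 2024-06-16 through 2024-06-21, 2024-06-23 through 2024-07-02.
Second set merges to 2024-06-12 through 2024-06-14, 2024-06-19 through 2024-06-23, 2024-06-25 through 2024-06-30.
2024-06-16 through 2024-06-21 with B removed leaves 2024-06-16 through 2024-06-18.
2024-06-23 through 2024-07-02 with B removed leaves 2024-06-24 through 2024-06-24, 2024-07-01 through 2024-07-02.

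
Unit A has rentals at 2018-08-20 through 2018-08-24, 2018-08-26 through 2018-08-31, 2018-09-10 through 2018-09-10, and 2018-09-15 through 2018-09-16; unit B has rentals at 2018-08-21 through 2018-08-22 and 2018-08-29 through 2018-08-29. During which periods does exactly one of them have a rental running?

Only in the first: 2018-08-20 through 2018-08-20, 2018-08-23 through 2018-08-24, 2018-08-26 through 2018-08-28, 2018-08-30 through 2018-08-31, 2018-09-10 through 2018-09-10, 2018-09-15 through 2018-09-16.
Only in the second: none.
Together these are the periods covered by exactly one.

2018-08-20 through 2018-08-20, 2018-08-23 through 2018-08-24, 2018-08-26 through 2018-08-28, 2018-08-30 through 2018-08-31, 2018-09-10 through 2018-09-10, 2018-09-15 through 2018-09-16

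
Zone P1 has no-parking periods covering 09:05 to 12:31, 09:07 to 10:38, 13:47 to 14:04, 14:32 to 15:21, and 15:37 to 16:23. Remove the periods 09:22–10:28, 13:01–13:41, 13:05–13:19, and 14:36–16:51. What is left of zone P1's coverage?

09:05–09:22, 10:28–12:31, 13:47–14:04, 14:32–14:36

A, merged: 09:05–12:31, 13:47–14:04, 14:32–15:21, 15:37–16:23.
B, merged: 09:22–10:28, 13:01–13:41, 14:36–16:51.
09:05–12:31 \ B = 09:05–09:22, 10:28–12:31.
13:47–14:04: nothing removed.
14:32–15:21 \ B = 14:32–14:36.
15:37–16:23: entirely removed.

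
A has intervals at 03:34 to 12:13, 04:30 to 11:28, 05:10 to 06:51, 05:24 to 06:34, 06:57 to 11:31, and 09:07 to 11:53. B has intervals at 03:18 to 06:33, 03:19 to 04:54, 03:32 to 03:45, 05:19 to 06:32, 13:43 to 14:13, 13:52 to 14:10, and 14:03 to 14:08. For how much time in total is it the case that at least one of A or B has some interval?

9 h 25 min

Merge the first list: 03:34-12:13.
Merge the second list: 03:18-06:33, 13:43-14:13.
A ∪ B = 03:18-12:13, 13:43-14:13.
Total: 8 h 55 min + 30 min = 9 h 25 min.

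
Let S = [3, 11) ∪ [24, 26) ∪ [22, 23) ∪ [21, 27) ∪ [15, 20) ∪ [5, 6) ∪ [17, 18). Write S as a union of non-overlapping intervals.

[3, 11) ∪ [15, 20) ∪ [21, 27)

Sort by start: [3, 11), [5, 6), [15, 20), [17, 18), [21, 27), [22, 23), [24, 26).
[5, 6) overlaps/touches [3, 11) → extend to [3, 11).
[15, 20) is disjoint → start new block.
[17, 18) overlaps/touches [15, 20) → extend to [15, 20).
[21, 27) is disjoint → start new block.
[22, 23) overlaps/touches [21, 27) → extend to [21, 27).
[24, 26) overlaps/touches [21, 27) → extend to [21, 27).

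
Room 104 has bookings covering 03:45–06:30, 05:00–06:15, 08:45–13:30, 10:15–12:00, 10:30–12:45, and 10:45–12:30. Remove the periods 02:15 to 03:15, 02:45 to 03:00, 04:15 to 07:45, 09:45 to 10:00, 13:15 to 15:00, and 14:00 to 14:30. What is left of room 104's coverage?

03:45–04:15, 08:45–09:45, 10:00–13:15

First set merges to 03:45–06:30, 08:45–13:30.
Second set merges to 02:15–03:15, 04:15–07:45, 09:45–10:00, 13:15–15:00.
03:45–06:30 with B removed leaves 03:45–04:15.
08:45–13:30 with B removed leaves 08:45–09:45, 10:00–13:15.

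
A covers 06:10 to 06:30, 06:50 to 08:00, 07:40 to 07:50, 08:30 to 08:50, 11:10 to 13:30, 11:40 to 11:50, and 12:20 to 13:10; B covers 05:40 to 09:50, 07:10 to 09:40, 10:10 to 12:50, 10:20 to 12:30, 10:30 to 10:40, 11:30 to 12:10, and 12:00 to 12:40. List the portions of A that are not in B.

12:50-13:30

First set merges to 06:10-06:30, 06:50-08:00, 08:30-08:50, 11:10-13:30.
Second set merges to 05:40-09:50, 10:10-12:50.
06:10-06:30 lies entirely inside B → drops out.
06:50-08:00 lies entirely inside B → drops out.
08:30-08:50 lies entirely inside B → drops out.
11:10-13:30 with B removed leaves 12:50-13:30.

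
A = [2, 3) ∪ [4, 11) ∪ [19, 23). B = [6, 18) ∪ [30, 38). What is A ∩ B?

[2, 3): no overlap with the second set.
[4, 11) meets the second set on [6, 11).
[19, 23): no overlap with the second set.

[6, 11)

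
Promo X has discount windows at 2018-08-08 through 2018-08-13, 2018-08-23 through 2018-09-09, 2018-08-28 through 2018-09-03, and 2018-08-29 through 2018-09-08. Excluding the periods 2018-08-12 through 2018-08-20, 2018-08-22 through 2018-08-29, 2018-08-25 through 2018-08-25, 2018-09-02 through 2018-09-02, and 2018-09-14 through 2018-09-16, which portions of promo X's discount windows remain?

First set merges to 2018-08-08 through 2018-08-13, 2018-08-23 through 2018-09-09.
Second set merges to 2018-08-12 through 2018-08-20, 2018-08-22 through 2018-08-29, 2018-09-02 through 2018-09-02, 2018-09-14 through 2018-09-16.
2018-08-08 through 2018-08-13 \ B = 2018-08-08 through 2018-08-11.
2018-08-23 through 2018-09-09 \ B = 2018-08-30 through 2018-09-01, 2018-09-03 through 2018-09-09.

2018-08-08 through 2018-08-11, 2018-08-30 through 2018-09-01, 2018-09-03 through 2018-09-09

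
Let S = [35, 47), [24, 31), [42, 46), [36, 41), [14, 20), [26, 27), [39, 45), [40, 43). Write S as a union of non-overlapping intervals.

[14, 20) ∪ [24, 31) ∪ [35, 47)

Sort by start: [14, 20), [24, 31), [26, 27), [35, 47), [36, 41), [39, 45), [40, 43), [42, 46).
[24, 31) is disjoint → start new block.
[26, 27) overlaps/touches [24, 31) → extend to [24, 31).
[35, 47) is disjoint → start new block.
[36, 41) overlaps/touches [35, 47) → extend to [35, 47).
[39, 45) overlaps/touches [35, 47) → extend to [35, 47).
[40, 43) overlaps/touches [35, 47) → extend to [35, 47).
[42, 46) overlaps/touches [35, 47) → extend to [35, 47).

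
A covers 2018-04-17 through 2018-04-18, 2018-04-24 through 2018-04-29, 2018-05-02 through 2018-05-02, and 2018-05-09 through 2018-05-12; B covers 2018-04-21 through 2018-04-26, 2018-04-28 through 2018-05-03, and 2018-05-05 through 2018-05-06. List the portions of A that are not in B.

2018-04-17 through 2018-04-18: nothing removed.
2018-04-24 through 2018-04-29 \ B = 2018-04-27 through 2018-04-27.
2018-05-02 through 2018-05-02: entirely removed.
2018-05-09 through 2018-05-12: nothing removed.

2018-04-17 through 2018-04-18, 2018-04-27 through 2018-04-27, 2018-05-09 through 2018-05-12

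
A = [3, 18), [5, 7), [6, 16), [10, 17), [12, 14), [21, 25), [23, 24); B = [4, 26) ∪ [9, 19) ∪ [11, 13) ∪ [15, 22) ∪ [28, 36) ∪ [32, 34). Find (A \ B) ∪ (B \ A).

[3, 4) ∪ [18, 21) ∪ [25, 26) ∪ [28, 36)

A, merged: [3, 18), [21, 25).
B, merged: [4, 26), [28, 36).
Only in the first: [3, 4).
Only in the second: [18, 21), [25, 26), [28, 36).
Together these are the periods covered by exactly one.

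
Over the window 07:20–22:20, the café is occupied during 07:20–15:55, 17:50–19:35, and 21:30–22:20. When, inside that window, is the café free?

15:55–17:50, 19:35–21:30

Covered (merged): 07:20–15:55, 17:50–19:35, 21:30–22:20.
Uncovered inside 07:20–22:20: 15:55–17:50, 19:35–21:30.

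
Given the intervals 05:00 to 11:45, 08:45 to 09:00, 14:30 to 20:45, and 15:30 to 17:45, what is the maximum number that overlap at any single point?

Walk the sorted start/end points keeping a running depth.
The depth first hits 2 at 08:45.

2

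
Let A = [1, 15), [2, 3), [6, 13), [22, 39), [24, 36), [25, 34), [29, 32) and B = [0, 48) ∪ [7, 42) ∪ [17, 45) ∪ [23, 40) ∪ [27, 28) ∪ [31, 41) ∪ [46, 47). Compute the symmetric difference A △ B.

[0, 1) ∪ [15, 22) ∪ [39, 48)

First set merges to [1, 15), [22, 39).
Second set merges to [0, 48).
A but not B: none.
B but not A: [0, 1), [15, 22), [39, 48).
Combining gives A △ B.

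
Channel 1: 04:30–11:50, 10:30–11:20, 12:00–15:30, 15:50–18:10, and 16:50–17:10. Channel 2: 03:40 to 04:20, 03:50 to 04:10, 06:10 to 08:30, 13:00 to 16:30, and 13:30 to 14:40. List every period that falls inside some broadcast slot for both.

A, merged: 04:30–11:50, 12:00–15:30, 15:50–18:10.
B, merged: 03:40–04:20, 06:10–08:30, 13:00–16:30.
04:30–11:50 overlaps B on 06:10–08:30.
12:00–15:30 overlaps B on 13:00–15:30.
15:50–18:10 overlaps B on 15:50–16:30.

06:10–08:30, 13:00–15:30, 15:50–16:30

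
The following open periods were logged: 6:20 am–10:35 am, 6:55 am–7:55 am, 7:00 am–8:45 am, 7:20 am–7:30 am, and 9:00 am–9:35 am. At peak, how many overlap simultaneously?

4

At 7:20 am, 4 of the intervals are simultaneously active.
No point has more.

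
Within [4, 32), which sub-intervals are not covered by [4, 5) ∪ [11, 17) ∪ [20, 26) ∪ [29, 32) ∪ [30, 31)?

The merged coverage is [4, 5), [11, 17), [20, 26), [29, 32).
Uncovered inside [4, 32): [5, 11), [17, 20), [26, 29).

[5, 11) ∪ [17, 20) ∪ [26, 29)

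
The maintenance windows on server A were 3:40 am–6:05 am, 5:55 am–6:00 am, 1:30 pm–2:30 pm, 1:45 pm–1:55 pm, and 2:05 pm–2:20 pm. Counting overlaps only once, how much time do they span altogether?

3 h 25 min

Merged: 3:40 am–6:05 am, 1:30 pm–2:30 pm.
Lengths: 2 h 25 min + 1 h = 3 h 25 min.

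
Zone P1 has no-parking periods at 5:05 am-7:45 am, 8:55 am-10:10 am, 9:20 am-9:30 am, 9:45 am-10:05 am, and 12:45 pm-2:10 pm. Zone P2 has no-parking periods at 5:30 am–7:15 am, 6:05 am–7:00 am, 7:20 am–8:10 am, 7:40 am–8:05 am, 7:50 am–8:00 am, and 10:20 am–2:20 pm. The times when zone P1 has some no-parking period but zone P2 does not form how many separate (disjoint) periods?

3

A, merged: 5:05 am–7:45 am, 8:55 am–10:10 am, 12:45 pm–2:10 pm.
B, merged: 5:30 am–7:15 am, 7:20 am–8:10 am, 10:20 am–2:20 pm.
A \ B = 5:05 am–5:30 am, 7:15 am–7:20 am, 8:55 am–10:10 am.
That is 3 disjoint pieces.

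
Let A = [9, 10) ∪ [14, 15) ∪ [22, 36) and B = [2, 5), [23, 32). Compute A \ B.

[9, 10) ∪ [14, 15) ∪ [22, 23) ∪ [32, 36)

[9, 10): no B overlap → unchanged.
[14, 15): no B overlap → unchanged.
[22, 36) minus B → [22, 23), [32, 36).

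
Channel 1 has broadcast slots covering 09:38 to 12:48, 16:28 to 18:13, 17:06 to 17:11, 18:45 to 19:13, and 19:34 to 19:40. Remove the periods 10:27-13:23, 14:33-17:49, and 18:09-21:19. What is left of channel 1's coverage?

09:38–10:27, 17:49–18:09

Merge the first list: 09:38–12:48, 16:28–18:13, 18:45–19:13, 19:34–19:40.
09:38–12:48 minus B → 09:38–10:27.
16:28–18:13 minus B → 17:49–18:09.
18:45–19:13: fully covered by B → removed.
19:34–19:40: fully covered by B → removed.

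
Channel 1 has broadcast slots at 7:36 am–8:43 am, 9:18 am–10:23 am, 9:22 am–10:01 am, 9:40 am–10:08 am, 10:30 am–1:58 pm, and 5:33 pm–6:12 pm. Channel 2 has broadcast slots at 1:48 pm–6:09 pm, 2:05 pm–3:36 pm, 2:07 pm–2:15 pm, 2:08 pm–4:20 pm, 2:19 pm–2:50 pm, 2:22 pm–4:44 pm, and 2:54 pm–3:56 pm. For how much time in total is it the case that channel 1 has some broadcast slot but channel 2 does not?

First set merges to 7:36 am–8:43 am, 9:18 am–10:23 am, 10:30 am–1:58 pm, 5:33 pm–6:12 pm.
Second set merges to 1:48 pm–6:09 pm.
A \ B = 7:36 am–8:43 am, 9:18 am–10:23 am, 10:30 am–1:48 pm, 6:09 pm–6:12 pm.
Total: 1 h 7 min + 1 h 5 min + 3 h 18 min + 3 min = 5 h 33 min.

5 h 33 min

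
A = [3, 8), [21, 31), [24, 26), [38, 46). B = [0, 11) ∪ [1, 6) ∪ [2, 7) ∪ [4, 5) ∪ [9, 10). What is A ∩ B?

[3, 8)

Merge the first list: [3, 8), [21, 31), [38, 46).
Merge the second list: [0, 11).
[3, 8) overlaps B on [3, 8).
[21, 31) falls entirely outside B.
[38, 46) falls entirely outside B.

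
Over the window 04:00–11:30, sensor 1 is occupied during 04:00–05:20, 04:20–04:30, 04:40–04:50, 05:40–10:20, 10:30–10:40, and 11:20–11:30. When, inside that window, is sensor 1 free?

After merging, the occupied span is 04:00–05:20, 05:40–10:20, 10:30–10:40, 11:20–11:30.
Uncovered inside 04:00–11:30: 05:20–05:40, 10:20–10:30, 10:40–11:20.

05:20–05:40, 10:20–10:30, 10:40–11:20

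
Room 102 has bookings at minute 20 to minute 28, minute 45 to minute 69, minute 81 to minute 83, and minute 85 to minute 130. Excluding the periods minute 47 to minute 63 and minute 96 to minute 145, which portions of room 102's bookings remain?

minute 20 to minute 28, minute 45 to minute 47, minute 63 to minute 69, minute 81 to minute 83, minute 85 to minute 96

minute 20 to minute 28: nothing removed.
minute 45 to minute 69 \ B = minute 45 to minute 47, minute 63 to minute 69.
minute 81 to minute 83: nothing removed.
minute 85 to minute 130 \ B = minute 85 to minute 96.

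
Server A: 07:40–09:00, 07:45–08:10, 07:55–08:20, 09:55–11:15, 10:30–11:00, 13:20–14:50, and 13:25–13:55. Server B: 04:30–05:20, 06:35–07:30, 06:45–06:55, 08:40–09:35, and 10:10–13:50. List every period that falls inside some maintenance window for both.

08:40–09:00, 10:10–11:15, 13:20–13:50

A, merged: 07:40–09:00, 09:55–11:15, 13:20–14:50.
B, merged: 04:30–05:20, 06:35–07:30, 08:40–09:35, 10:10–13:50.
07:40–09:00 meets the second set on 08:40–09:00.
09:55–11:15 meets the second set on 10:10–11:15.
13:20–14:50 meets the second set on 13:20–13:50.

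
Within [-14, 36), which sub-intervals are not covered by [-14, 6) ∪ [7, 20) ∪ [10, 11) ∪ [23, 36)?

After merging, the occupied span is [-14, 6), [7, 20), [23, 36).
Uncovered inside [-14, 36): [6, 7), [20, 23).

[6, 7) ∪ [20, 23)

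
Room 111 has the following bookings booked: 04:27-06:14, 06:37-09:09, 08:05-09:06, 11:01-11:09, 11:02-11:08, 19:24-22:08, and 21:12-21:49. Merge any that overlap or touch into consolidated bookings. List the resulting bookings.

06:37-09:09 is disjoint → start new block.
08:05-09:06 overlaps/touches 06:37-09:09 → extend to 06:37-09:09.
11:01-11:09 is disjoint → start new block.
11:02-11:08 overlaps/touches 11:01-11:09 → extend to 11:01-11:09.
19:24-22:08 is disjoint → start new block.
21:12-21:49 overlaps/touches 19:24-22:08 → extend to 19:24-22:08.

04:27-06:14, 06:37-09:09, 11:01-11:09, 19:24-22:08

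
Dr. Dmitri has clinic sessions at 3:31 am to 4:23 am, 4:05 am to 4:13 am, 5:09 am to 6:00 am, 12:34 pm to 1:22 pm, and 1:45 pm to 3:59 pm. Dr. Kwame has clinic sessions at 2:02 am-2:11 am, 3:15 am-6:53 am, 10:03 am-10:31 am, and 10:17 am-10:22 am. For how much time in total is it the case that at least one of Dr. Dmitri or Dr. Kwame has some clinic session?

7 h 17 min

First set merges to 3:31 am-4:23 am, 5:09 am-6:00 am, 12:34 pm-1:22 pm, 1:45 pm-3:59 pm.
Second set merges to 2:02 am-2:11 am, 3:15 am-6:53 am, 10:03 am-10:31 am.
A ∪ B = 2:02 am-2:11 am, 3:15 am-6:53 am, 10:03 am-10:31 am, 12:34 pm-1:22 pm, 1:45 pm-3:59 pm.
Total: 9 min + 3 h 38 min + 28 min + 48 min + 2 h 14 min = 7 h 17 min.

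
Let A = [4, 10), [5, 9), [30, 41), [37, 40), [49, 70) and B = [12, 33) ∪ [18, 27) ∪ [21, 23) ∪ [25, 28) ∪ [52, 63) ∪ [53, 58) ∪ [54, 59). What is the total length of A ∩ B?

14

A, merged: [4, 10), [30, 41), [49, 70).
B, merged: [12, 33), [52, 63).
A ∩ B = [30, 33), [52, 63).
Total: 3 + 11 = 14.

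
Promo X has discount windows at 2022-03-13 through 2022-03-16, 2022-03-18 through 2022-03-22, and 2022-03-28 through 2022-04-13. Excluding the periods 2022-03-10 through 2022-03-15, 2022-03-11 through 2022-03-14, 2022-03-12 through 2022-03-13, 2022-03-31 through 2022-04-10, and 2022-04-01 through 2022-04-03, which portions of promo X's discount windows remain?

B, merged: 2022-03-10 through 2022-03-15, 2022-03-31 through 2022-04-10.
2022-03-13 through 2022-03-16 \ B = 2022-03-16 through 2022-03-16.
2022-03-18 through 2022-03-22: nothing removed.
2022-03-28 through 2022-04-13 \ B = 2022-03-28 through 2022-03-30, 2022-04-11 through 2022-04-13.

2022-03-16 through 2022-03-16, 2022-03-18 through 2022-03-22, 2022-03-28 through 2022-03-30, 2022-04-11 through 2022-04-13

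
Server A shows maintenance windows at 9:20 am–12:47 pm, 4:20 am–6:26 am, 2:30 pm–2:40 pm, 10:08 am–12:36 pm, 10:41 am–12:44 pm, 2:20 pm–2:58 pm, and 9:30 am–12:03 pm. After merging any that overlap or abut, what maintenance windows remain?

Sort by start: 4:20 am–6:26 am, 9:20 am–12:47 pm, 9:30 am–12:03 pm, 10:08 am–12:36 pm, 10:41 am–12:44 pm, 2:20 pm–2:58 pm, 2:30 pm–2:40 pm.
9:20 am–12:47 pm is disjoint → start new block.
9:30 am–12:03 pm overlaps/touches 9:20 am–12:47 pm → extend to 9:20 am–12:47 pm.
10:08 am–12:36 pm overlaps/touches 9:20 am–12:47 pm → extend to 9:20 am–12:47 pm.
10:41 am–12:44 pm overlaps/touches 9:20 am–12:47 pm → extend to 9:20 am–12:47 pm.
2:20 pm–2:58 pm is disjoint → start new block.
2:30 pm–2:40 pm overlaps/touches 2:20 pm–2:58 pm → extend to 2:20 pm–2:58 pm.

4:20 am–6:26 am, 9:20 am–12:47 pm, 2:20 pm–2:58 pm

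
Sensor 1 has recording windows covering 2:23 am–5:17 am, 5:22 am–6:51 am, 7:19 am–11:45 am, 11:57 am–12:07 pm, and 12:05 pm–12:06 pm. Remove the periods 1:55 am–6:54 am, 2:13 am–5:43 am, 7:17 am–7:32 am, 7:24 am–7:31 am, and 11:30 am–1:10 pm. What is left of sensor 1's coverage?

First set merges to 2:23 am-5:17 am, 5:22 am-6:51 am, 7:19 am-11:45 am, 11:57 am-12:07 pm.
Second set merges to 1:55 am-6:54 am, 7:17 am-7:32 am, 11:30 am-1:10 pm.
2:23 am-5:17 am: fully covered by B → removed.
5:22 am-6:51 am: fully covered by B → removed.
7:19 am-11:45 am minus B → 7:32 am-11:30 am.
11:57 am-12:07 pm: fully covered by B → removed.

7:32 am-11:30 am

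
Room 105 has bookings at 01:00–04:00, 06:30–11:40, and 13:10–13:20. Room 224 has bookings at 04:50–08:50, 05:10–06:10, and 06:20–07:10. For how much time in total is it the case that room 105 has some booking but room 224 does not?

Second set merges to 04:50–08:50.
A \ B = 01:00–04:00, 08:50–11:40, 13:10–13:20.
Total: 3 h + 2 h 50 min + 10 min = 6 h.

6 h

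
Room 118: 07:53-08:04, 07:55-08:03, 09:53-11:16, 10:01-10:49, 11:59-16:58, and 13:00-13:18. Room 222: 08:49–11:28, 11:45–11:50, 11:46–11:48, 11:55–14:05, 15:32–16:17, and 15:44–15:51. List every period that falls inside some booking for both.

First set merges to 07:53-08:04, 09:53-11:16, 11:59-16:58.
Second set merges to 08:49-11:28, 11:45-11:50, 11:55-14:05, 15:32-16:17.
07:53-08:04 falls entirely outside B.
09:53-11:16 overlaps B on 09:53-11:16.
11:59-16:58 overlaps B on 11:59-14:05, 15:32-16:17.

09:53-11:16, 11:59-14:05, 15:32-16:17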